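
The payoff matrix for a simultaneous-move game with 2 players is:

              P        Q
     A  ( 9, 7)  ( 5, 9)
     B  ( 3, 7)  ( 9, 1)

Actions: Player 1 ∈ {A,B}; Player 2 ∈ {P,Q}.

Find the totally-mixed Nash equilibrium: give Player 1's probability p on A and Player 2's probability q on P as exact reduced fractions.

P1 mixes 3/4 on A; P2 mixes 2/5 on P

P1 indiff ⇒ q·9+(1-q)·5 = q·3+(1-q)·9 ⇒ q(6) = (1-q)(4) ⇒ q = 2/5
P2 indiff ⇒ p·7+(1-p)·7 = p·9+(1-p)·1 ⇒ p(-2) = (1-p)(-6) ⇒ p = 3/4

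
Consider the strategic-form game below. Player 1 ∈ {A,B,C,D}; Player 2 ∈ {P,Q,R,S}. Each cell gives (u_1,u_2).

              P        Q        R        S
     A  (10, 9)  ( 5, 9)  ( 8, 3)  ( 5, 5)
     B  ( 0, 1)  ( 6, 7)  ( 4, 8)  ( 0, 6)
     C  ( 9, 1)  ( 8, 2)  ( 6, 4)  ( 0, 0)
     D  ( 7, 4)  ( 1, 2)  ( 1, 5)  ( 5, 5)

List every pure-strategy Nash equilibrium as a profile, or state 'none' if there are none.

NE set: (A,P), (D,S)

(A,P): NE
(A,Q): not NE [P1→C gives 8>5]
(A,R): not NE [P2→Q gives 9>3]
(A,S): not NE [P2→Q gives 9>5]
(B,P): not NE [P1→A gives 10>0; P2→R gives 8>1]
(B,Q): not NE [P1→C gives 8>6; P2→R gives 8>7]
(B,R): not NE [P1→A gives 8>4]
(B,S): not NE [P1→D gives 5>0; P2→R gives 8>6]
(C,P): not NE [P1→A gives 10>9; P2→R gives 4>1]
(C,Q): not NE [P2→R gives 4>2]
(C,R): not NE [P1→A gives 8>6]
(C,S): not NE [P1→D gives 5>0; P2→R gives 4>0]
(D,P): not NE [P1→A gives 10>7; P2→S gives 5>4]
(D,Q): not NE [P1→C gives 8>1; P2→S gives 5>2]
(D,R): not NE [P1→A gives 8>1]
(D,S): NE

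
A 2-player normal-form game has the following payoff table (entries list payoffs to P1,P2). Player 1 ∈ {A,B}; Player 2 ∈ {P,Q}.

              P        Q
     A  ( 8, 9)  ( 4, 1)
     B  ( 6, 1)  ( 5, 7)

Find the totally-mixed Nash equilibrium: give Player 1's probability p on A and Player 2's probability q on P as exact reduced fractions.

(p,q) = (3/7, 1/3)

P1 indiff ⇒ q·8+(1-q)·4 = q·6+(1-q)·5 ⇒ q(2) = (1-q)(1) ⇒ q = 1/3
P2 indiff ⇒ p·9+(1-p)·1 = p·1+(1-p)·7 ⇒ p(8) = (1-p)(6) ⇒ p = 3/7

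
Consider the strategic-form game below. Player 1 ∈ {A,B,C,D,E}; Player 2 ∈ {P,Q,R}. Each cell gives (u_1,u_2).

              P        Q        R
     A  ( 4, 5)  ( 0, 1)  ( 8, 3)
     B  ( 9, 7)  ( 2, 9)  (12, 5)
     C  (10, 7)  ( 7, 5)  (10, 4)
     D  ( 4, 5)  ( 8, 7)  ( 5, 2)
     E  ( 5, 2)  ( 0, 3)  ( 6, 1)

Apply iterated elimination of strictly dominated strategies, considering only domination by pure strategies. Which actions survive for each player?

P1 drop A (B beats it: P:9>4 Q:2>0 R:12>8)
P1 drop E (B beats it: P:9>5 Q:2>0 R:12>6)
P2 drop R (P beats it: B:7>5 C:7>4 D:5>2)
P1 drop B (C beats it: P:10>9 Q:7>2)
P1→{C,D} P2→{P,Q}

Remaining: P1:{C,D} P2:{P,Q}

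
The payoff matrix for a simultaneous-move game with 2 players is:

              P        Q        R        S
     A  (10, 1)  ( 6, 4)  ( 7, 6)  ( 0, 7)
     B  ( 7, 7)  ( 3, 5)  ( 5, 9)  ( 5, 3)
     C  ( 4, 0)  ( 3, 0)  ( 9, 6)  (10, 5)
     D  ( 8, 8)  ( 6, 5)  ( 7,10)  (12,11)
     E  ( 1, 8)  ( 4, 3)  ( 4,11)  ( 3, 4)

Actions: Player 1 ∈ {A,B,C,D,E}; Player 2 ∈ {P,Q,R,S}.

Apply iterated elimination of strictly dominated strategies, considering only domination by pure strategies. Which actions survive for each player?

P1 drop B (D beats it: P:8>7 Q:6>3 R:7>5 S:12>5)
P1 drop E (D beats it: P:8>1 Q:6>4 R:7>4 S:12>3)
P2 drop P (R beats it: A:6>1 C:6>0 D:10>8)
P2 drop Q (R beats it: A:6>4 C:6>0 D:10>5)
P1 drop A (C beats it: R:9>7 S:10>0)
P1→{C,D} P2→{R,S}

Survivors P1:{C,D} P2:{R,S}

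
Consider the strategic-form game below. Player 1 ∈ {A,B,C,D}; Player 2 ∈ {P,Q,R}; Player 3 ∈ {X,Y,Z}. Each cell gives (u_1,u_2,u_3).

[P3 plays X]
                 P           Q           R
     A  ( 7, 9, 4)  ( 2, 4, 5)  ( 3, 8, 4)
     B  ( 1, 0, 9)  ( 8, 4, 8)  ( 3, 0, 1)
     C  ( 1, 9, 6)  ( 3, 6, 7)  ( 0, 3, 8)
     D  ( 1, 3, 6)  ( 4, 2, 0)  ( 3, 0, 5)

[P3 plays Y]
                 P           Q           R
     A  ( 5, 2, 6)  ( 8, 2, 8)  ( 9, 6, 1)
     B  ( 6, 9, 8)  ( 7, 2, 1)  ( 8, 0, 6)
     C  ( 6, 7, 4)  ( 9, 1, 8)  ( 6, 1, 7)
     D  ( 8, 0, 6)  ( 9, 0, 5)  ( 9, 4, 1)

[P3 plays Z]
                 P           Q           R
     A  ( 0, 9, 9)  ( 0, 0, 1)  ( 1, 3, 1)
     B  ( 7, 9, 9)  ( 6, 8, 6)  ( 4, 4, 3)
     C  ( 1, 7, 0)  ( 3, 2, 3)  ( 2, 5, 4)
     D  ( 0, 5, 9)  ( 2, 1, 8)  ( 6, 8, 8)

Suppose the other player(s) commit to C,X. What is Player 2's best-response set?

u_2(P vs C,X) = 9
u_2(Q vs C,X) = 6
u_2(R vs C,X) = 3
max payoff 9 at {P}

argmax u_2 = {P}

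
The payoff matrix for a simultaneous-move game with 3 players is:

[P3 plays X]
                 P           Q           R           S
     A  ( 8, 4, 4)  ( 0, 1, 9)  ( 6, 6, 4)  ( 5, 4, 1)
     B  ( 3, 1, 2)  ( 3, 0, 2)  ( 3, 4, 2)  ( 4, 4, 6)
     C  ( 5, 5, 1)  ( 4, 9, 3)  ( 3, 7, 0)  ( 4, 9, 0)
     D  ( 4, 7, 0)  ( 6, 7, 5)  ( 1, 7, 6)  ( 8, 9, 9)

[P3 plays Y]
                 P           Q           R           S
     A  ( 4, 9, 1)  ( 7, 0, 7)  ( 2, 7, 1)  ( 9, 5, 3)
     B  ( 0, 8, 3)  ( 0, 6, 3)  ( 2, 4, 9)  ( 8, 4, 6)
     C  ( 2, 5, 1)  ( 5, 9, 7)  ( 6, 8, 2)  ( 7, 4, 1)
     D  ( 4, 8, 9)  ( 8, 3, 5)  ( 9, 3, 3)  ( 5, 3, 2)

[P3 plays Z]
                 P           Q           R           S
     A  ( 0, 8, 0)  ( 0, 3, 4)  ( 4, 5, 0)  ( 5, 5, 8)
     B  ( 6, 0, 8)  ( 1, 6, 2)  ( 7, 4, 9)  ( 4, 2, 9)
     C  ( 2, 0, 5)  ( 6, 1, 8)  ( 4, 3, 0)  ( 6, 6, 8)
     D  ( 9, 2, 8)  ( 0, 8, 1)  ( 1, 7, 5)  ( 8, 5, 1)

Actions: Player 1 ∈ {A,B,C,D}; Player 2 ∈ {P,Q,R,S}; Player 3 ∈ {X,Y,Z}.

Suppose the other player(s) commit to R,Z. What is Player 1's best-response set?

argmax u_1 = {B}

u_1(A vs R,Z) = 4
u_1(B vs R,Z) = 7
u_1(C vs R,Z) = 4
u_1(D vs R,Z) = 1
max payoff 7 at {B}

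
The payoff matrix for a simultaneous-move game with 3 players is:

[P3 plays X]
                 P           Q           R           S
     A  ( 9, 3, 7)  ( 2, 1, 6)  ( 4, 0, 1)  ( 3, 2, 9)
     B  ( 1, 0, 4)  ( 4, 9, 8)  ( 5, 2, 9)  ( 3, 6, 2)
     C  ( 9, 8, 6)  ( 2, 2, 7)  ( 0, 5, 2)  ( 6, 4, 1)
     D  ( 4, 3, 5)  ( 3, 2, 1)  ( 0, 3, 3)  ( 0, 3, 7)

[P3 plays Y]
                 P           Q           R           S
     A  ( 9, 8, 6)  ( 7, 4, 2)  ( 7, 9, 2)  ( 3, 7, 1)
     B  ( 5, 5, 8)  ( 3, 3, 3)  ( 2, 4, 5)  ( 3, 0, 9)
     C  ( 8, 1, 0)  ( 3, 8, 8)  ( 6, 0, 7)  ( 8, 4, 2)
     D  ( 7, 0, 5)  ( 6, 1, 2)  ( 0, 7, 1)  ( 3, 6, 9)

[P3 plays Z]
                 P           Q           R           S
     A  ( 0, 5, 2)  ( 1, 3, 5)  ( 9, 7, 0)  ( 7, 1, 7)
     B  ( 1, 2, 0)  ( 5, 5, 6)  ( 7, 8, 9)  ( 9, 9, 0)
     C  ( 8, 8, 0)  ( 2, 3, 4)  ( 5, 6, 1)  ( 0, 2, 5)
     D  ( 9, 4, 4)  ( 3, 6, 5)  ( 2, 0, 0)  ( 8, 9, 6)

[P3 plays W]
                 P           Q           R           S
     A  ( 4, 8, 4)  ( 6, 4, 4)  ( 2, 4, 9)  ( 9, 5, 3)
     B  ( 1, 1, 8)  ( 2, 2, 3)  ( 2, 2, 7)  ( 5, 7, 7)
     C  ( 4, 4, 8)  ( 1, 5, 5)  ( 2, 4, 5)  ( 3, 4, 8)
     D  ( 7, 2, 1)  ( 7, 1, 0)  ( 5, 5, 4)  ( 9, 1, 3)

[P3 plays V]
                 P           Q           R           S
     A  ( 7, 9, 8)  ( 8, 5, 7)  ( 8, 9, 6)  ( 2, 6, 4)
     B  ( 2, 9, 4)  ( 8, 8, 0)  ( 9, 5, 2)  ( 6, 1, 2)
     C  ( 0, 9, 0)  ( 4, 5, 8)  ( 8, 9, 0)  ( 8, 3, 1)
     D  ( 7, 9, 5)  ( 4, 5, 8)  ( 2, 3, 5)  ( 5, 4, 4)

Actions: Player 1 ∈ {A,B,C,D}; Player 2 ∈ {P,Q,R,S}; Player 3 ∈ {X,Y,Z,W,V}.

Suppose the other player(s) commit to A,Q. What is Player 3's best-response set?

BR_3 = {V}

u_3(X vs A,Q) = 6
u_3(Y vs A,Q) = 2
u_3(Z vs A,Q) = 5
u_3(W vs A,Q) = 4
u_3(V vs A,Q) = 7
max payoff 7 at {V}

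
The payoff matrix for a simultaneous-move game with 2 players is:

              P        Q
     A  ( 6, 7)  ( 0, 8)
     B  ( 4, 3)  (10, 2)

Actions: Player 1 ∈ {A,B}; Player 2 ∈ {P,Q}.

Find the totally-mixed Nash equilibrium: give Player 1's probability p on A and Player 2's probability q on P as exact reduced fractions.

P1 indiff ⇒ q·6+(1-q)·0 = q·4+(1-q)·10 ⇒ q(2) = (1-q)(10) ⇒ q = 5/6
P2 indiff ⇒ p·7+(1-p)·3 = p·8+(1-p)·2 ⇒ p(-1) = (1-p)(-1) ⇒ p = 1/2

p=1/2, q=5/6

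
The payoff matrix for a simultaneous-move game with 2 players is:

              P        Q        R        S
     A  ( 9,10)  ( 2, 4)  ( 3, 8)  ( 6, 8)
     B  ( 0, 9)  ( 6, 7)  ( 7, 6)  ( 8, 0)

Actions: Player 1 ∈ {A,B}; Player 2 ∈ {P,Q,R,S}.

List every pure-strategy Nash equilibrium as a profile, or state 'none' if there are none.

(A,P): NE
(A,Q): not NE [P1→B gives 6>2; P2→P gives 10>4]
(A,R): not NE [P1→B gives 7>3; P2→P gives 10>8]
(A,S): not NE [P1→B gives 8>6; P2→P gives 10>8]
(B,P): not NE [P1→A gives 9>0]
(B,Q): not NE [P2→P gives 9>7]
(B,R): not NE [P2→P gives 9>6]
(B,S): not NE [P2→P gives 9>0]

Nash profiles: (A,P)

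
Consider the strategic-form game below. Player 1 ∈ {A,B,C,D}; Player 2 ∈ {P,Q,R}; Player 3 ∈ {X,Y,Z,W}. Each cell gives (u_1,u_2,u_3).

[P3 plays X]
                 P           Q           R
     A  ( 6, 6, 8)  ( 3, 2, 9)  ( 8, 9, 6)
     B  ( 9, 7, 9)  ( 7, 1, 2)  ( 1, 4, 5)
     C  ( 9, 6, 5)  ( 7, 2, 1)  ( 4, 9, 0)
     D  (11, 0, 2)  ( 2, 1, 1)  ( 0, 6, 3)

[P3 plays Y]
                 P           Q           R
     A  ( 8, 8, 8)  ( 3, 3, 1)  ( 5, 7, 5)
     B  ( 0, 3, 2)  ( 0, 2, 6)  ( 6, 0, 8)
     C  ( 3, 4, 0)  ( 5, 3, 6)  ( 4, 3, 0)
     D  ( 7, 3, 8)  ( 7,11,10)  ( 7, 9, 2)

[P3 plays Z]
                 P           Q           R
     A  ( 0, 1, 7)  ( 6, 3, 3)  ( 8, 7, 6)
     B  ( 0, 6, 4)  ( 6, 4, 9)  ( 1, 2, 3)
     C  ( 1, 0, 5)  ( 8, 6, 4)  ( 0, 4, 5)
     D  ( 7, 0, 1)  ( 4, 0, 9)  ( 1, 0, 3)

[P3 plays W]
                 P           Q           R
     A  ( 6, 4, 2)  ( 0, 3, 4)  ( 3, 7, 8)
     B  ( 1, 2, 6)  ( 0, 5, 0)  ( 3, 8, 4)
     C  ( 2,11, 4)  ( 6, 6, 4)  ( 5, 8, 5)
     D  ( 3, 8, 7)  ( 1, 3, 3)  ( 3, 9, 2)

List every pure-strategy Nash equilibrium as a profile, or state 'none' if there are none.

PSNE = {(A,P,Y), (D,Q,Y)}

(A,P,X): not NE [P1→D gives 11>6; P2→R gives 9>6]
(A,P,Y): NE
(A,P,Z): not NE [P1→D gives 7>0; P2→R gives 7>1; P3→Y gives 8>7]
(A,P,W): not NE [P2→R gives 7>4; P3→Y gives 8>2]
(A,Q,X): not NE [P1→C gives 7>3; P2→R gives 9>2]
(A,Q,Y): not NE [P1→D gives 7>3; P2→P gives 8>3; P3→X gives 9>1]
(A,Q,Z): not NE [P1→C gives 8>6; P2→R gives 7>3; P3→X gives 9>3]
(A,Q,W): not NE [P1→C gives 6>0; P2→R gives 7>3; P3→X gives 9>4]
(A,R,X): not NE [P3→W gives 8>6]
(A,R,Y): not NE [P1→D gives 7>5; P2→P gives 8>7; P3→W gives 8>5]
(A,R,Z): not NE [P3→W gives 8>6]
(A,R,W): not NE [P1→C gives 5>3]
(B,P,X): not NE [P1→D gives 11>9]
(B,P,Y): not NE [P1→A gives 8>0; P3→X gives 9>2]
(B,P,Z): not NE [P1→D gives 7>0; P3→X gives 9>4]
(B,P,W): not NE [P1→A gives 6>1; P2→R gives 8>2; P3→X gives 9>6]
(B,Q,X): not NE [P2→P gives 7>1; P3→Z gives 9>2]
(B,Q,Y): not NE [P1→D gives 7>0; P2→P gives 3>2; P3→Z gives 9>6]
(B,Q,Z): not NE [P1→C gives 8>6; P2→P gives 6>4]
(B,Q,W): not NE [P1→C gives 6>0; P2→R gives 8>5; P3→Z gives 9>0]
(B,R,X): not NE [P1→A gives 8>1; P2→P gives 7>4; P3→Y gives 8>5]
(B,R,Y): not NE [P1→D gives 7>6; P2→P gives 3>0]
(B,R,Z): not NE [P1→A gives 8>1; P2→P gives 6>2; P3→Y gives 8>3]
(B,R,W): not NE [P1→C gives 5>3; P3→Y gives 8>4]
(C,P,X): not NE [P1→D gives 11>9; P2→R gives 9>6]
(C,P,Y): not NE [P1→A gives 8>3; P3→Z gives 5>0]
(C,P,Z): not NE [P1→D gives 7>1; P2→Q gives 6>0]
(C,P,W): not NE [P1→A gives 6>2; P3→Z gives 5>4]
(C,Q,X): not NE [P2→R gives 9>2; P3→Y gives 6>1]
(C,Q,Y): not NE [P1→D gives 7>5; P2→P gives 4>3]
(C,Q,Z): not NE [P3→Y gives 6>4]
(C,Q,W): not NE [P2→P gives 11>6; P3→Y gives 6>4]
(C,R,X): not NE [P1→A gives 8>4; P3→W gives 5>0]
(C,R,Y): not NE [P1→D gives 7>4; P2→P gives 4>3; P3→W gives 5>0]
(C,R,Z): not NE [P1→A gives 8>0; P2→Q gives 6>4]
(C,R,W): not NE [P2→P gives 11>8]
(D,P,X): not NE [P2→R gives 6>0; P3→Y gives 8>2]
(D,P,Y): not NE [P1→A gives 8>7; P2→Q gives 11>3]
(D,P,Z): not NE [P3→Y gives 8>1]
(D,P,W): not NE [P1→A gives 6>3; P2→R gives 9>8; P3→Y gives 8>7]
(D,Q,X): not NE [P1→C gives 7>2; P2→R gives 6>1; P3→Y gives 10>1]
(D,Q,Y): NE
(D,Q,Z): not NE [P1→C gives 8>4; P3→Y gives 10>9]
(D,Q,W): not NE [P1→C gives 6>1; P2→R gives 9>3; P3→Y gives 10>3]
(D,R,X): not NE [P1→A gives 8>0]
(D,R,Y): not NE [P2→Q gives 11>9; P3→Z gives 3>2]
(D,R,Z): not NE [P1→A gives 8>1]
(D,R,W): not NE [P1→C gives 5>3; P3→Z gives 3>2]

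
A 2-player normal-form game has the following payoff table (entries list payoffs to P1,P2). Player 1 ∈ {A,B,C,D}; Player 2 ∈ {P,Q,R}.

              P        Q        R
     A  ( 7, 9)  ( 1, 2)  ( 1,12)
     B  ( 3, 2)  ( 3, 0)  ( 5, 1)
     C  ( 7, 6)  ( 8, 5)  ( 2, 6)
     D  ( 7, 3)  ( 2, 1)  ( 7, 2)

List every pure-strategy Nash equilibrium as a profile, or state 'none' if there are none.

NE set: (C,P), (D,P)

(A,P): not NE [P2→R gives 12>9]
(A,Q): not NE [P1→C gives 8>1; P2→R gives 12>2]
(A,R): not NE [P1→D gives 7>1]
(B,P): not NE [P1→D gives 7>3]
(B,Q): not NE [P1→C gives 8>3; P2→P gives 2>0]
(B,R): not NE [P1→D gives 7>5; P2→P gives 2>1]
(C,P): NE
(C,Q): not NE [P2→R gives 6>5]
(C,R): not NE [P1→D gives 7>2]
(D,P): NE
(D,Q): not NE [P1→C gives 8>2; P2→P gives 3>1]
(D,R): not NE [P2→P gives 3>2]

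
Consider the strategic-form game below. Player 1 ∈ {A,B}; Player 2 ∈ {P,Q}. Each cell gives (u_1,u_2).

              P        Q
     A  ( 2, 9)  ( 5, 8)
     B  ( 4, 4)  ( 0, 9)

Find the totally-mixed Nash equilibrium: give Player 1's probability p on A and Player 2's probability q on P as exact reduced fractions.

P1 mixes 5/6 on A; P2 mixes 5/7 on P

P1 indiff ⇒ q·2+(1-q)·5 = q·4+(1-q)·0 ⇒ q(-2) = (1-q)(-5) ⇒ q = 5/7
P2 indiff ⇒ p·9+(1-p)·4 = p·8+(1-p)·9 ⇒ p(1) = (1-p)(5) ⇒ p = 5/6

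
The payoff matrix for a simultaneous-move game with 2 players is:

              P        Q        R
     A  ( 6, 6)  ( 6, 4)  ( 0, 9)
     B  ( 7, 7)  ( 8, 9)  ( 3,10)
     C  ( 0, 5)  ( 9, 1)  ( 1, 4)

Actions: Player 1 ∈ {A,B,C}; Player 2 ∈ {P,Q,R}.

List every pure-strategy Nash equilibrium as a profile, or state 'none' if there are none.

NE set: (B,R)

(A,P): not NE [P1→B gives 7>6; P2→R gives 9>6]
(A,Q): not NE [P1→C gives 9>6; P2→R gives 9>4]
(A,R): not NE [P1→B gives 3>0]
(B,P): not NE [P2→R gives 10>7]
(B,Q): not NE [P1→C gives 9>8; P2→R gives 10>9]
(B,R): NE
(C,P): not NE [P1→B gives 7>0]
(C,Q): not NE [P2→P gives 5>1]
(C,R): not NE [P1→B gives 3>1; P2→P gives 5>4]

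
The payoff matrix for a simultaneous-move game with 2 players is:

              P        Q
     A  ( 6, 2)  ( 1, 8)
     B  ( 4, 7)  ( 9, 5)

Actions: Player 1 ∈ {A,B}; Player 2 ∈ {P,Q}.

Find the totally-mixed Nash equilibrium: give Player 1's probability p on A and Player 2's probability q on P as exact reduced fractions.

(p,q) = (1/4, 4/5)

P1 indiff ⇒ q·6+(1-q)·1 = q·4+(1-q)·9 ⇒ q(2) = (1-q)(8) ⇒ q = 4/5
P2 indiff ⇒ p·2+(1-p)·7 = p·8+(1-p)·5 ⇒ p(-6) = (1-p)(-2) ⇒ p = 1/4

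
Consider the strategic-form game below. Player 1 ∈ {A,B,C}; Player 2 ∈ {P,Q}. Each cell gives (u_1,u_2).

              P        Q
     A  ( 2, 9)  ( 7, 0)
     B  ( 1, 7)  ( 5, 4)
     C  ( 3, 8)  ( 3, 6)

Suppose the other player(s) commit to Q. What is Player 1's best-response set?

u_1(A vs Q) = 7
u_1(B vs Q) = 5
u_1(C vs Q) = 3
max payoff 7 at {A}

BR_1 = {A}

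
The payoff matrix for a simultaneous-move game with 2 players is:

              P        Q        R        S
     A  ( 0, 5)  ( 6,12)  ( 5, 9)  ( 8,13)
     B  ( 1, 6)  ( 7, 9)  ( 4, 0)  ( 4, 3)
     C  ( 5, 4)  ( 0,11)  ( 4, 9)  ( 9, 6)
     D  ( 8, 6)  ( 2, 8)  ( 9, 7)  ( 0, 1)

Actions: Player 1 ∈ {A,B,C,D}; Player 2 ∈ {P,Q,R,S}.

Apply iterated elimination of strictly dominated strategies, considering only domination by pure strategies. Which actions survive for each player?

IESDS → P1:{A,B,C} P2:{Q,S}

P2 drop P (Q beats it: A:12>5 B:9>6 C:11>4 D:8>6)
P2 drop R (Q beats it: A:12>9 B:9>0 C:11>9 D:8>7)
P1 drop D (A beats it: Q:6>2 S:8>0)
P1→{A,B,C} P2→{Q,S}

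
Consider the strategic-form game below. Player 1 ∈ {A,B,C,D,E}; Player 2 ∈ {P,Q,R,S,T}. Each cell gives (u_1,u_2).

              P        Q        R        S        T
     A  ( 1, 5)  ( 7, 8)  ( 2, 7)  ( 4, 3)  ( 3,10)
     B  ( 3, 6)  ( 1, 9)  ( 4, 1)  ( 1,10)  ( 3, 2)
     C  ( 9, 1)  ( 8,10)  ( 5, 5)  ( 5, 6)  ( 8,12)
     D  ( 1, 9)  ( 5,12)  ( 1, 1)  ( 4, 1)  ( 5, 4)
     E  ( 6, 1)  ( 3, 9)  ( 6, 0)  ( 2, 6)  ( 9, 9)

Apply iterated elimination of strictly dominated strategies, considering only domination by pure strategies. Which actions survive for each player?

P1 drop A (C beats it: P:9>1 Q:8>7 R:5>2 S:5>4 T:8>3)
P1 drop B (C beats it: P:9>3 Q:8>1 R:5>4 S:5>1 T:8>3)
P1 drop D (C beats it: P:9>1 Q:8>5 R:5>1 S:5>4 T:8>5)
P2 drop P (Q beats it: C:10>1 E:9>1)
P2 drop R (Q beats it: C:10>5 E:9>0)
P2 drop S (Q beats it: C:10>6 E:9>6)
P1→{C,E} P2→{Q,T}

Survivors P1:{C,E} P2:{Q,T}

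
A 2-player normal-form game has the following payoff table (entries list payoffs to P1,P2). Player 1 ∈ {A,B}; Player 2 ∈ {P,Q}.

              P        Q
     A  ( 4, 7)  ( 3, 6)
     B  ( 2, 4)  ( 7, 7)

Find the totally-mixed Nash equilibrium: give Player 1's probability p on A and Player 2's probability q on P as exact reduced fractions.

P1 indiff ⇒ q·4+(1-q)·3 = q·2+(1-q)·7 ⇒ q(2) = (1-q)(4) ⇒ q = 2/3
P2 indiff ⇒ p·7+(1-p)·4 = p·6+(1-p)·7 ⇒ p(1) = (1-p)(3) ⇒ p = 3/4

P1 mixes 3/4 on A; P2 mixes 2/3 on P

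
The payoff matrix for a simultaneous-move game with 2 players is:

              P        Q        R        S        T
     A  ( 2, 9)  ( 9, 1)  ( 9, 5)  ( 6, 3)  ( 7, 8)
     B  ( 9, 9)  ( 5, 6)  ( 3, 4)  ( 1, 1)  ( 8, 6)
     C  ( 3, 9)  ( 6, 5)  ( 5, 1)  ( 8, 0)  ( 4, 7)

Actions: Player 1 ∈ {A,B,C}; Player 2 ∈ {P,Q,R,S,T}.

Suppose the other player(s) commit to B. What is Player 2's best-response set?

u_2(P vs B) = 9
u_2(Q vs B) = 6
u_2(R vs B) = 4
u_2(S vs B) = 1
u_2(T vs B) = 6
max payoff 9 at {P}

argmax u_2 = {P}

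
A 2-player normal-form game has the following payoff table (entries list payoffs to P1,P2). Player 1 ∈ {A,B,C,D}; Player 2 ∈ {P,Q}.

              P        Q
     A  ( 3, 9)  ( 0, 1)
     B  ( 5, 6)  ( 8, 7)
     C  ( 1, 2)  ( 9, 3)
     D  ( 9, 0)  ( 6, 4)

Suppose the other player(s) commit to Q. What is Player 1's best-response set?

argmax u_1 = {C}

u_1(A vs Q) = 0
u_1(B vs Q) = 8
u_1(C vs Q) = 9
u_1(D vs Q) = 6
max payoff 9 at {C}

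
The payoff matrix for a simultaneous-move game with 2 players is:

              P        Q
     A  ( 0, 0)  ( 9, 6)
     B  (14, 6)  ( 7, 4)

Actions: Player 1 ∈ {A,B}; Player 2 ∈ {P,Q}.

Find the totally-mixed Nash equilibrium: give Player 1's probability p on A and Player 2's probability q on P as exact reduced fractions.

P1 indiff ⇒ q·0+(1-q)·9 = q·14+(1-q)·7 ⇒ q(-14) = (1-q)(-2) ⇒ q = 1/8
P2 indiff ⇒ p·0+(1-p)·6 = p·6+(1-p)·4 ⇒ p(-6) = (1-p)(-2) ⇒ p = 1/4

p=1/4, q=1/8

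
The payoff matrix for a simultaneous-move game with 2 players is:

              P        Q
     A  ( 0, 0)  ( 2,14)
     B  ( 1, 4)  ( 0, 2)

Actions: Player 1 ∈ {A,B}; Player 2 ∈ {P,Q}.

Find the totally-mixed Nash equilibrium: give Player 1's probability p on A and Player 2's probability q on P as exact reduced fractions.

p=1/8, q=2/3

P1 indiff ⇒ q·0+(1-q)·2 = q·1+(1-q)·0 ⇒ q(-1) = (1-q)(-2) ⇒ q = 2/3
P2 indiff ⇒ p·0+(1-p)·4 = p·14+(1-p)·2 ⇒ p(-14) = (1-p)(-2) ⇒ p = 1/8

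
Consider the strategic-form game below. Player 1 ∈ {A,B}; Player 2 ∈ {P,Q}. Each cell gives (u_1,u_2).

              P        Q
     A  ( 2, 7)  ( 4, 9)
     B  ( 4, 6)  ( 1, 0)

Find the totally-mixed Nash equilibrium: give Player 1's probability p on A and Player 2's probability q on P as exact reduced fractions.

P1 indiff ⇒ q·2+(1-q)·4 = q·4+(1-q)·1 ⇒ q(-2) = (1-q)(-3) ⇒ q = 3/5
P2 indiff ⇒ p·7+(1-p)·6 = p·9+(1-p)·0 ⇒ p(-2) = (1-p)(-6) ⇒ p = 3/4

P1 mixes 3/4 on A; P2 mixes 3/5 on P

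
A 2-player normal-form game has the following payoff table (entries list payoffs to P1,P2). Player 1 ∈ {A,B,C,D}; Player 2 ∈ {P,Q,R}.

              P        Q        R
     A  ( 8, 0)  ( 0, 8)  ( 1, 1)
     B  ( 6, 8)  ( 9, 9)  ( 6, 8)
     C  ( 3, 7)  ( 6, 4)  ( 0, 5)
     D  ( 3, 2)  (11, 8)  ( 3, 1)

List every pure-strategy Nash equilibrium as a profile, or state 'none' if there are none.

(A,P): not NE [P2→Q gives 8>0]
(A,Q): not NE [P1→D gives 11>0]
(A,R): not NE [P1→B gives 6>1; P2→Q gives 8>1]
(B,P): not NE [P1→A gives 8>6; P2→Q gives 9>8]
(B,Q): not NE [P1→D gives 11>9]
(B,R): not NE [P2→Q gives 9>8]
(C,P): not NE [P1→A gives 8>3]
(C,Q): not NE [P1→D gives 11>6; P2→P gives 7>4]
(C,R): not NE [P1→B gives 6>0; P2→P gives 7>5]
(D,P): not NE [P1→A gives 8>3; P2→Q gives 8>2]
(D,Q): NE
(D,R): not NE [P1→B gives 6>3; P2→Q gives 8>1]

PSNE = {(D,Q)}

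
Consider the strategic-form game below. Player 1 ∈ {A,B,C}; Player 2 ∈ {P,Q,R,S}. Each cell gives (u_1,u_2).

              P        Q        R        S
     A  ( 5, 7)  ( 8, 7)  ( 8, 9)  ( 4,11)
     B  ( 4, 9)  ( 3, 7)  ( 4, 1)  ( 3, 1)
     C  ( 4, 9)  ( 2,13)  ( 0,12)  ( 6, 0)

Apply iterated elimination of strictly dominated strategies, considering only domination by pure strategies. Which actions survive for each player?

P1 drop B (A beats it: P:5>4 Q:8>3 R:8>4 S:4>3)
P2 drop P (R beats it: A:9>7 C:12>9)
P1→{A,C} P2→{Q,R,S}

IESDS → P1:{A,C} P2:{Q,R,S}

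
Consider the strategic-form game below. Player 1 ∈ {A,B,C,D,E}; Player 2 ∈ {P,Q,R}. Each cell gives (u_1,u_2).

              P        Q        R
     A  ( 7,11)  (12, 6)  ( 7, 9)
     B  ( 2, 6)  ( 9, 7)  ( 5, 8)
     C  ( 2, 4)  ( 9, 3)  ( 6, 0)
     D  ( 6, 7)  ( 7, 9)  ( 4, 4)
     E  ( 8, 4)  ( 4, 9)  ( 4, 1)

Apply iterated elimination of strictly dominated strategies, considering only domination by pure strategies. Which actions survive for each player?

IESDS → P1:{A,E} P2:{P,Q}

P1 drop B (A beats it: P:7>2 Q:12>9 R:7>5)
P1 drop C (A beats it: P:7>2 Q:12>9 R:7>6)
P1 drop D (A beats it: P:7>6 Q:12>7 R:7>4)
P2 drop R (P beats it: A:11>9 E:4>1)
P1→{A,E} P2→{P,Q}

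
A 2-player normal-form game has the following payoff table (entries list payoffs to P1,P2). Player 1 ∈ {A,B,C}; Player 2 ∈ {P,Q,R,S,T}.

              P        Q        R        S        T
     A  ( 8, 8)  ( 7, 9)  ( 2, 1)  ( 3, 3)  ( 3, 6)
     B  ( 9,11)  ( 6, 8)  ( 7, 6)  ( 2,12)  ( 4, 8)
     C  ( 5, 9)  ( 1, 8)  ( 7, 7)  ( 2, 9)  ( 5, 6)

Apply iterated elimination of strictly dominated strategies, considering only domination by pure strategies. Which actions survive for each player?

P2 drop R (P beats it: A:8>1 B:11>6 C:9>7)
P2 drop T (P beats it: A:8>6 B:11>8 C:9>6)
P1 drop C (A beats it: P:8>5 Q:7>1 S:3>2)
P1→{A,B} P2→{P,Q,S}

Survivors P1:{A,B} P2:{P,Q,S}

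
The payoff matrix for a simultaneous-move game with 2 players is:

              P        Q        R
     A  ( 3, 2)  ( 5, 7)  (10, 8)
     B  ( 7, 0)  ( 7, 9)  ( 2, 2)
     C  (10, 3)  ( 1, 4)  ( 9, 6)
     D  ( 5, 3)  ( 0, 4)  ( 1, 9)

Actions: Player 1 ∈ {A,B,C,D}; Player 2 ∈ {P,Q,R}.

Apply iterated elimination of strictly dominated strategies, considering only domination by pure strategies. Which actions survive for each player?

P1 drop D (B beats it: P:7>5 Q:7>0 R:2>1)
P2 drop P (Q beats it: A:7>2 B:9>0 C:4>3)
P1 drop C (A beats it: Q:5>1 R:10>9)
P1→{A,B} P2→{Q,R}

IESDS → P1:{A,B} P2:{Q,R}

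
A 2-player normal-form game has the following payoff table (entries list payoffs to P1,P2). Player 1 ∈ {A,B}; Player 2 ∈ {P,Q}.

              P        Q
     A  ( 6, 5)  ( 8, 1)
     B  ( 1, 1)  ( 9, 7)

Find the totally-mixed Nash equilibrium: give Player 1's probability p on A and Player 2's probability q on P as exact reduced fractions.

P1 mixes 3/5 on A; P2 mixes 1/6 on P

P1 indiff ⇒ q·6+(1-q)·8 = q·1+(1-q)·9 ⇒ q(5) = (1-q)(1) ⇒ q = 1/6
P2 indiff ⇒ p·5+(1-p)·1 = p·1+(1-p)·7 ⇒ p(4) = (1-p)(6) ⇒ p = 3/5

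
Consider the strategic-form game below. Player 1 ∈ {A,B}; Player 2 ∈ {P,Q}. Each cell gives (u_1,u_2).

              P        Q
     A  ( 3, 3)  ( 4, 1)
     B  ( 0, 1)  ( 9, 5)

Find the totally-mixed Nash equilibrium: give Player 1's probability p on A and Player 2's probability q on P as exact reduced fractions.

P1 mixes 2/3 on A; P2 mixes 5/8 on P

P1 indiff ⇒ q·3+(1-q)·4 = q·0+(1-q)·9 ⇒ q(3) = (1-q)(5) ⇒ q = 5/8
P2 indiff ⇒ p·3+(1-p)·1 = p·1+(1-p)·5 ⇒ p(2) = (1-p)(4) ⇒ p = 2/3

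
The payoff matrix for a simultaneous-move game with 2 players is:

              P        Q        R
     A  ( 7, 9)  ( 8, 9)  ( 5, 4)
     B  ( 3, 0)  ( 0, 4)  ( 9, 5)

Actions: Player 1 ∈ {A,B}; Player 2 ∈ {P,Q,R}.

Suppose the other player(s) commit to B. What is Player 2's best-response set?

u_2(P vs B) = 0
u_2(Q vs B) = 4
u_2(R vs B) = 5
max payoff 5 at {R}

argmax u_2 = {R}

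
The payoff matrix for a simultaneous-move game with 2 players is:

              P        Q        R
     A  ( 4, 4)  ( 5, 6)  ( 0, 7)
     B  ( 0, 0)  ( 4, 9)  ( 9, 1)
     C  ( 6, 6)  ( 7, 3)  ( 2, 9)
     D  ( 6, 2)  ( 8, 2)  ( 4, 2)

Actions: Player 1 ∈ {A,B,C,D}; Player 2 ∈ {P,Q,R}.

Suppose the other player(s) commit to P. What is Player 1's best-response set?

u_1(A vs P) = 4
u_1(B vs P) = 0
u_1(C vs P) = 6
u_1(D vs P) = 6
max payoff 6 at {C,D}

argmax u_1 = {C,D}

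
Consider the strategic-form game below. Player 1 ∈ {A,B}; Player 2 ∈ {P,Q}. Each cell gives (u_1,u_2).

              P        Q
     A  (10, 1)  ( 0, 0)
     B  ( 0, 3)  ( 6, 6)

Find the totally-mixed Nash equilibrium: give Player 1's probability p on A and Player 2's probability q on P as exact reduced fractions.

P1 indiff ⇒ q·10+(1-q)·0 = q·0+(1-q)·6 ⇒ q(10) = (1-q)(6) ⇒ q = 3/8
P2 indiff ⇒ p·1+(1-p)·3 = p·0+(1-p)·6 ⇒ p(1) = (1-p)(3) ⇒ p = 3/4

(p,q) = (3/4, 3/8)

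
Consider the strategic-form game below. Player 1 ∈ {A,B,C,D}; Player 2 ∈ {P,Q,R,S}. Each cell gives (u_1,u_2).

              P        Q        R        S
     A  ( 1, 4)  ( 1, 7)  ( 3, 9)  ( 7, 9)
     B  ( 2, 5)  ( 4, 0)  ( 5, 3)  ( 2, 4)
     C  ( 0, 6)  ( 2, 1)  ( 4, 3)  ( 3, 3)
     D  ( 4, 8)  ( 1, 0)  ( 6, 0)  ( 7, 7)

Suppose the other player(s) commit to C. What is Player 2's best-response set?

argmax u_2 = {P}

u_2(P vs C) = 6
u_2(Q vs C) = 1
u_2(R vs C) = 3
u_2(S vs C) = 3
max payoff 6 at {P}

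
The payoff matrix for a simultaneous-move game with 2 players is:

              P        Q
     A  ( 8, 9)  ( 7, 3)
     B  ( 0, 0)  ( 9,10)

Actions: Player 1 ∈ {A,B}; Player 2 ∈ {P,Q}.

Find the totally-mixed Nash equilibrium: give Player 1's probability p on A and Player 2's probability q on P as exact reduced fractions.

P1 indiff ⇒ q·8+(1-q)·7 = q·0+(1-q)·9 ⇒ q(8) = (1-q)(2) ⇒ q = 1/5
P2 indiff ⇒ p·9+(1-p)·0 = p·3+(1-p)·10 ⇒ p(6) = (1-p)(10) ⇒ p = 5/8

(p,q) = (5/8, 1/5)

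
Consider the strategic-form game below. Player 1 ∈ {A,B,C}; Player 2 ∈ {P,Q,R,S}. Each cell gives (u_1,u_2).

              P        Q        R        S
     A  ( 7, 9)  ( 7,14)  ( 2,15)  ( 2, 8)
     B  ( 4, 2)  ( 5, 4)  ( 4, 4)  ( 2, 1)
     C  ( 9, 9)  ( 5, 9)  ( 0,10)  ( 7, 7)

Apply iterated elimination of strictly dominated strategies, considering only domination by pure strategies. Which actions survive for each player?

Survivors P1:{A,B} P2:{Q,R}

P2 drop P (R beats it: A:15>9 B:4>2 C:10>9)
P2 drop S (Q beats it: A:14>8 B:4>1 C:9>7)
P1 drop C (A beats it: Q:7>5 R:2>0)
P1→{A,B} P2→{Q,R}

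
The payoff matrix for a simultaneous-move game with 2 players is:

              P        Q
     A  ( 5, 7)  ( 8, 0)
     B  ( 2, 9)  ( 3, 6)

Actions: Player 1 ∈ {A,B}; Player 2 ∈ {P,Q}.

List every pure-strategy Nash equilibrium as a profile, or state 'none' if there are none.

Nash profiles: (A,P)

(A,P): NE
(A,Q): not NE [P2→P gives 7>0]
(B,P): not NE [P1→A gives 5>2]
(B,Q): not NE [P1→A gives 8>3; P2→P gives 9>6]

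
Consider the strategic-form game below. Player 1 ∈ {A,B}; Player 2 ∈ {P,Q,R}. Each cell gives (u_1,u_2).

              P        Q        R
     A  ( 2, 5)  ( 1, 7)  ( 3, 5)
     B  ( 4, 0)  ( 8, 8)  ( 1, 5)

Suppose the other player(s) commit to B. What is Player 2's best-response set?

BR_2 = {Q}

u_2(P vs B) = 0
u_2(Q vs B) = 8
u_2(R vs B) = 5
max payoff 8 at {Q}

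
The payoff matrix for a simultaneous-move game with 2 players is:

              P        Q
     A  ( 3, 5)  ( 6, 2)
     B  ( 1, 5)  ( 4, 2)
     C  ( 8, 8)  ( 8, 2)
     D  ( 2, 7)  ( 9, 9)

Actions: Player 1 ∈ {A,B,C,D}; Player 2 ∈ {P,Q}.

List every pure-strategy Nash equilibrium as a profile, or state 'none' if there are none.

(A,P): not NE [P1→C gives 8>3]
(A,Q): not NE [P1→D gives 9>6; P2→P gives 5>2]
(B,P): not NE [P1→C gives 8>1]
(B,Q): not NE [P1→D gives 9>4; P2→P gives 5>2]
(C,P): NE
(C,Q): not NE [P1→D gives 9>8; P2→P gives 8>2]
(D,P): not NE [P1→C gives 8>2; P2→Q gives 9>7]
(D,Q): NE

PSNE = {(C,P), (D,Q)}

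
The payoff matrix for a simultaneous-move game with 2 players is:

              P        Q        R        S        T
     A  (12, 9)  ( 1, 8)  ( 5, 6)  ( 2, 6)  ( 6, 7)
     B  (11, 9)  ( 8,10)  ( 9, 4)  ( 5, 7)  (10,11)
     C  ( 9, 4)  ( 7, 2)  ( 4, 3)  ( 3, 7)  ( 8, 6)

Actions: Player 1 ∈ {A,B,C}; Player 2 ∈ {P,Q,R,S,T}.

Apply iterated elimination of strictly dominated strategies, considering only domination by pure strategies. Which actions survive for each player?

P1 drop C (B beats it: P:11>9 Q:8>7 R:9>4 S:5>3 T:10>8)
P2 drop R (P beats it: A:9>6 B:9>4)
P2 drop S (P beats it: A:9>6 B:9>7)
P1→{A,B} P2→{P,Q,T}

Remaining: P1:{A,B} P2:{P,Q,T}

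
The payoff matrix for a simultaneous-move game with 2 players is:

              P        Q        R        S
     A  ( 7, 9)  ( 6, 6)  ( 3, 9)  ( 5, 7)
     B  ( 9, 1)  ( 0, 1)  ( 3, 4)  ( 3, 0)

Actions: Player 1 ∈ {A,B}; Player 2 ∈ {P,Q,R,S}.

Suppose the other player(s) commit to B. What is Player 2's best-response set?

BR_2 = {R}

u_2(P vs B) = 1
u_2(Q vs B) = 1
u_2(R vs B) = 4
u_2(S vs B) = 0
max payoff 4 at {R}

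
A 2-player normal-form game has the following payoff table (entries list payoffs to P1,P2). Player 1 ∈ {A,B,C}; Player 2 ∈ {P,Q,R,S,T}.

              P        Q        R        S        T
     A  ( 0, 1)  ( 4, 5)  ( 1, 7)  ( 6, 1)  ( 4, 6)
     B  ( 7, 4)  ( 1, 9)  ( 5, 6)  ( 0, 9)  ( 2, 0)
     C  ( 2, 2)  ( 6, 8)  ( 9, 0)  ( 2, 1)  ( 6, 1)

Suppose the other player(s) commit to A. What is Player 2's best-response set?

u_2(P vs A) = 1
u_2(Q vs A) = 5
u_2(R vs A) = 7
u_2(S vs A) = 1
u_2(T vs A) = 6
max payoff 7 at {R}

argmax u_2 = {R}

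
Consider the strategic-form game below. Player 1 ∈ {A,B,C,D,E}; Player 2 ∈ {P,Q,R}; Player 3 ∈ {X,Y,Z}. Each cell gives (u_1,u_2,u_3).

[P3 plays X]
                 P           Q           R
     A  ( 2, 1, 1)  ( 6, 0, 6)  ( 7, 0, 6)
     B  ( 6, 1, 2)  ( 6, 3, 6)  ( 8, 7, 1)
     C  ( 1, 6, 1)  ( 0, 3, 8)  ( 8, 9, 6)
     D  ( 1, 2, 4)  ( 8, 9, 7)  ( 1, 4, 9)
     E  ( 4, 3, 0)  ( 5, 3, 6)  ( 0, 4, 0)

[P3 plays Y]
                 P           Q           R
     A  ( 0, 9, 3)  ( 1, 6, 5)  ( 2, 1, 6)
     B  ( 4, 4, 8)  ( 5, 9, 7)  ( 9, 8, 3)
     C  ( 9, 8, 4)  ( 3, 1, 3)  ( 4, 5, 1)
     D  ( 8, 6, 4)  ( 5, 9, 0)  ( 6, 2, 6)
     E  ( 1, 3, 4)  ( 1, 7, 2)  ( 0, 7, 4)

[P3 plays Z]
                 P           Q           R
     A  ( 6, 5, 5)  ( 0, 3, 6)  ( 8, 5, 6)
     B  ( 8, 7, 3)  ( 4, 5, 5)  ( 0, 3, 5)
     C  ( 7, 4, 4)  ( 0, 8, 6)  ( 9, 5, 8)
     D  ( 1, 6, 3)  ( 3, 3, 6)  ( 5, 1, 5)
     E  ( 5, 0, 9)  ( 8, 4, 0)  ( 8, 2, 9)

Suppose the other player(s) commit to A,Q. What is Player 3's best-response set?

u_3(X vs A,Q) = 6
u_3(Y vs A,Q) = 5
u_3(Z vs A,Q) = 6
max payoff 6 at {X,Z}

P3 best: {X,Z}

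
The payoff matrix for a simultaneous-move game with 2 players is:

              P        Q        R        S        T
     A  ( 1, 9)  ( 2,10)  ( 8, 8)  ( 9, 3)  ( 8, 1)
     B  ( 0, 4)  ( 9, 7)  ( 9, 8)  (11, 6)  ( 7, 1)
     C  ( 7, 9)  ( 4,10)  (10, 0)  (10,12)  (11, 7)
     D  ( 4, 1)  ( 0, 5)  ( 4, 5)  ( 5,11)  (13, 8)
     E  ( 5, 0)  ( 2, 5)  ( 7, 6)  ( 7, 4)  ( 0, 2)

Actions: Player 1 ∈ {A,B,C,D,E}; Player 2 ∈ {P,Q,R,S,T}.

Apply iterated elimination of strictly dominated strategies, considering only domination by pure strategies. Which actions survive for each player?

Survivors P1:{B,C} P2:{Q,R,S}

P1 drop A (C beats it: P:7>1 Q:4>2 R:10>8 S:10>9 T:11>8)
P1 drop E (C beats it: P:7>5 Q:4>2 R:10>7 S:10>7 T:11>0)
P2 drop P (Q beats it: B:7>4 C:10>9 D:5>1)
P2 drop T (S beats it: B:6>1 C:12>7 D:11>8)
P1 drop D (B beats it: Q:9>0 R:9>4 S:11>5)
P1→{B,C} P2→{Q,R,S}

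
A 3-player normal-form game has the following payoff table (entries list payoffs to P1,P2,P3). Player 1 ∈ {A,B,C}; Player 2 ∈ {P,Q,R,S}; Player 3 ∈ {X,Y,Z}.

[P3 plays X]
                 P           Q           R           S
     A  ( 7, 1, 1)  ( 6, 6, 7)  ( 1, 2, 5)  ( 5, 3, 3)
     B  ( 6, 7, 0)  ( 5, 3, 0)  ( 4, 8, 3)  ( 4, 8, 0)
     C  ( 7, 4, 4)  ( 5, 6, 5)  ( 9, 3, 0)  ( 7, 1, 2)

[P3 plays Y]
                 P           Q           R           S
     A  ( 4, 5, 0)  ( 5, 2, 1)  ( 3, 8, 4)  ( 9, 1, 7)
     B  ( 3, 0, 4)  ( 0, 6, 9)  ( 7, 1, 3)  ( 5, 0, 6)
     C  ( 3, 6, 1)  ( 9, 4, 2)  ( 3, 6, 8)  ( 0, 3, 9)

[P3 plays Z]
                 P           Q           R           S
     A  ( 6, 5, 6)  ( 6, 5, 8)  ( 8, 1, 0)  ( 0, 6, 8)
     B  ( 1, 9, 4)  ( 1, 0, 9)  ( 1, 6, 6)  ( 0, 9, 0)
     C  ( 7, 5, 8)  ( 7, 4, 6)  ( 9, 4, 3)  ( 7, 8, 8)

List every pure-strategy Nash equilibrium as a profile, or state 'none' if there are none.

Equilibria: none

(A,P,X): not NE [P2→Q gives 6>1; P3→Z gives 6>1]
(A,P,Y): not NE [P2→R gives 8>5; P3→Z gives 6>0]
(A,P,Z): not NE [P1→C gives 7>6; P2→S gives 6>5]
(A,Q,X): not NE [P3→Z gives 8>7]
(A,Q,Y): not NE [P1→C gives 9>5; P2→R gives 8>2; P3→Z gives 8>1]
(A,Q,Z): not NE [P1→C gives 7>6; P2→S gives 6>5]
(A,R,X): not NE [P1→C gives 9>1; P2→Q gives 6>2]
(A,R,Y): not NE [P1→B gives 7>3; P3→X gives 5>4]
(A,R,Z): not NE [P1→C gives 9>8; P2→S gives 6>1; P3→X gives 5>0]
(A,S,X): not NE [P1→C gives 7>5; P2→Q gives 6>3; P3→Z gives 8>3]
(A,S,Y): not NE [P2→R gives 8>1; P3→Z gives 8>7]
(A,S,Z): not NE [P1→C gives 7>0]
(B,P,X): not NE [P1→C gives 7>6; P2→S gives 8>7; P3→Z gives 4>0]
(B,P,Y): not NE [P1→A gives 4>3; P2→Q gives 6>0]
(B,P,Z): not NE [P1→C gives 7>1]
(B,Q,X): not NE [P1→A gives 6>5; P2→S gives 8>3; P3→Z gives 9>0]
(B,Q,Y): not NE [P1→C gives 9>0]
(B,Q,Z): not NE [P1→C gives 7>1; P2→S gives 9>0]
(B,R,X): not NE [P1→C gives 9>4; P3→Z gives 6>3]
(B,R,Y): not NE [P2→Q gives 6>1; P3→Z gives 6>3]
(B,R,Z): not NE [P1→C gives 9>1; P2→S gives 9>6]
(B,S,X): not NE [P1→C gives 7>4; P3→Y gives 6>0]
(B,S,Y): not NE [P1→A gives 9>5; P2→Q gives 6>0]
(B,S,Z): not NE [P1→C gives 7>0; P3→Y gives 6>0]
(C,P,X): not NE [P2→Q gives 6>4; P3→Z gives 8>4]
(C,P,Y): not NE [P1→A gives 4>3; P3→Z gives 8>1]
(C,P,Z): not NE [P2→S gives 8>5]
(C,Q,X): not NE [P1→A gives 6>5; P3→Z gives 6>5]
(C,Q,Y): not NE [P2→R gives 6>4; P3→Z gives 6>2]
(C,Q,Z): not NE [P2→S gives 8>4]
(C,R,X): not NE [P2→Q gives 6>3; P3→Y gives 8>0]
(C,R,Y): not NE [P1→B gives 7>3]
(C,R,Z): not NE [P2→S gives 8>4; P3→Y gives 8>3]
(C,S,X): not NE [P2→Q gives 6>1; P3→Y gives 9>2]
(C,S,Y): not NE [P1→A gives 9>0; P2→R gives 6>3]
(C,S,Z): not NE [P3→Y gives 9>8]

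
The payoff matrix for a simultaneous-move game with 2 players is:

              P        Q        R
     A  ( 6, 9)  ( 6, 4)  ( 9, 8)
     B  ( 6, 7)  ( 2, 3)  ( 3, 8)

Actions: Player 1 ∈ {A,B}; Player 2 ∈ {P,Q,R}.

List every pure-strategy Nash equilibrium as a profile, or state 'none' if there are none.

NE set: (A,P)

(A,P): NE
(A,Q): not NE [P2→P gives 9>4]
(A,R): not NE [P2→P gives 9>8]
(B,P): not NE [P2→R gives 8>7]
(B,Q): not NE [P1→A gives 6>2; P2→R gives 8>3]
(B,R): not NE [P1→A gives 9>3]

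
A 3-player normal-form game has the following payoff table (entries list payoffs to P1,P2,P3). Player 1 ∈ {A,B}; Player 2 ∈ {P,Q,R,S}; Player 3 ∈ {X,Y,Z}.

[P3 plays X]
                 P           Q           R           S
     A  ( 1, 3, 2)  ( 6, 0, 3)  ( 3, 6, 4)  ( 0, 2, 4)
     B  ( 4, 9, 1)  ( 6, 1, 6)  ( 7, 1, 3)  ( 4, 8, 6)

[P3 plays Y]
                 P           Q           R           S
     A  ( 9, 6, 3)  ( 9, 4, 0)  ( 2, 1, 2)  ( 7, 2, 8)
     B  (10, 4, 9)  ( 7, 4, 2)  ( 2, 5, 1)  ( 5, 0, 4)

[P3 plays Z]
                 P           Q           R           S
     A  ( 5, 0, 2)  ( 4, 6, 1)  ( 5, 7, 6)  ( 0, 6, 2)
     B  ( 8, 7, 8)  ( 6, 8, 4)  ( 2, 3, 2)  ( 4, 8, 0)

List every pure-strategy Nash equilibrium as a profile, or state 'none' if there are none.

NE set: (A,R,Z)

(A,P,X): not NE [P1→B gives 4>1; P2→R gives 6>3; P3→Y gives 3>2]
(A,P,Y): not NE [P1→B gives 10>9]
(A,P,Z): not NE [P1→B gives 8>5; P2→R gives 7>0; P3→Y gives 3>2]
(A,Q,X): not NE [P2→R gives 6>0]
(A,Q,Y): not NE [P2→P gives 6>4; P3→X gives 3>0]
(A,Q,Z): not NE [P1→B gives 6>4; P2→R gives 7>6; P3→X gives 3>1]
(A,R,X): not NE [P1→B gives 7>3; P3→Z gives 6>4]
(A,R,Y): not NE [P2→P gives 6>1; P3→Z gives 6>2]
(A,R,Z): NE
(A,S,X): not NE [P1→B gives 4>0; P2→R gives 6>2; P3→Y gives 8>4]
(A,S,Y): not NE [P2→P gives 6>2]
(A,S,Z): not NE [P1→B gives 4>0; P2→R gives 7>6; P3→Y gives 8>2]
(B,P,X): not NE [P3→Y gives 9>1]
(B,P,Y): not NE [P2→R gives 5>4]
(B,P,Z): not NE [P2→S gives 8>7; P3→Y gives 9>8]
(B,Q,X): not NE [P2→P gives 9>1]
(B,Q,Y): not NE [P1→A gives 9>7; P2→R gives 5>4; P3→X gives 6>2]
(B,Q,Z): not NE [P3→X gives 6>4]
(B,R,X): not NE [P2→P gives 9>1]
(B,R,Y): not NE [P3→X gives 3>1]
(B,R,Z): not NE [P1→A gives 5>2; P2→S gives 8>3; P3→X gives 3>2]
(B,S,X): not NE [P2→P gives 9>8]
(B,S,Y): not NE [P1→A gives 7>5; P2→R gives 5>0; P3→X gives 6>4]
(B,S,Z): not NE [P3→X gives 6>0]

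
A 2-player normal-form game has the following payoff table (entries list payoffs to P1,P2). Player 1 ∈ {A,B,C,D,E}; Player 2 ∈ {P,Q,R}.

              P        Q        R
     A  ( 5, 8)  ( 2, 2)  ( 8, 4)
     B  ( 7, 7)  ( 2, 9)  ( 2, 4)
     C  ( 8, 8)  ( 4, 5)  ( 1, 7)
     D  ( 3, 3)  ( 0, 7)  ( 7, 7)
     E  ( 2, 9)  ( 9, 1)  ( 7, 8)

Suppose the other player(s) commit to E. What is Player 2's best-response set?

u_2(P vs E) = 9
u_2(Q vs E) = 1
u_2(R vs E) = 8
max payoff 9 at {P}

BR_2 = {P}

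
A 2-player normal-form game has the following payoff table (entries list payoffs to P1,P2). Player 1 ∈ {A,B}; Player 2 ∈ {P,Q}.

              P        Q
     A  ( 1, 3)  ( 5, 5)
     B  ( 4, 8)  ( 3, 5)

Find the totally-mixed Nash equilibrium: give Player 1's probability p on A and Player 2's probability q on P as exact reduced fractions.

P1 indiff ⇒ q·1+(1-q)·5 = q·4+(1-q)·3 ⇒ q(-3) = (1-q)(-2) ⇒ q = 2/5
P2 indiff ⇒ p·3+(1-p)·8 = p·5+(1-p)·5 ⇒ p(-2) = (1-p)(-3) ⇒ p = 3/5

P1 mixes 3/5 on A; P2 mixes 2/5 on P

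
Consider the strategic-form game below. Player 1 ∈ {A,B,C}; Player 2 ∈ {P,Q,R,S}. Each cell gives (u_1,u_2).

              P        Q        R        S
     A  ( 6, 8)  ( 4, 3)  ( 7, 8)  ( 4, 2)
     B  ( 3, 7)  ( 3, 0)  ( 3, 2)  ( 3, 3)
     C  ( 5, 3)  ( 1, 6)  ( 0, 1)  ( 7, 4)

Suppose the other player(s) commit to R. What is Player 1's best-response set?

u_1(A vs R) = 7
u_1(B vs R) = 3
u_1(C vs R) = 0
max payoff 7 at {A}

argmax u_1 = {A}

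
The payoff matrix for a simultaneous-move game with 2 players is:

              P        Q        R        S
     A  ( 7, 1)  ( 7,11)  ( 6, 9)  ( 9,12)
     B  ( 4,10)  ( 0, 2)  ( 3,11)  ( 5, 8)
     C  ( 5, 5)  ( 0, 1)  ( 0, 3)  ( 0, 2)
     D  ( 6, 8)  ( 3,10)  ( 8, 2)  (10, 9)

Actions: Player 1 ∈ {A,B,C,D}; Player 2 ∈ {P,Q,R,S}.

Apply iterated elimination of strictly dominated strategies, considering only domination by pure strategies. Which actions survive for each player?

IESDS → P1:{A,D} P2:{Q,S}

P1 drop B (A beats it: P:7>4 Q:7>0 R:6>3 S:9>5)
P1 drop C (A beats it: P:7>5 Q:7>0 R:6>0 S:9>0)
P2 drop P (Q beats it: A:11>1 D:10>8)
P2 drop R (Q beats it: A:11>9 D:10>2)
P1→{A,D} P2→{Q,S}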